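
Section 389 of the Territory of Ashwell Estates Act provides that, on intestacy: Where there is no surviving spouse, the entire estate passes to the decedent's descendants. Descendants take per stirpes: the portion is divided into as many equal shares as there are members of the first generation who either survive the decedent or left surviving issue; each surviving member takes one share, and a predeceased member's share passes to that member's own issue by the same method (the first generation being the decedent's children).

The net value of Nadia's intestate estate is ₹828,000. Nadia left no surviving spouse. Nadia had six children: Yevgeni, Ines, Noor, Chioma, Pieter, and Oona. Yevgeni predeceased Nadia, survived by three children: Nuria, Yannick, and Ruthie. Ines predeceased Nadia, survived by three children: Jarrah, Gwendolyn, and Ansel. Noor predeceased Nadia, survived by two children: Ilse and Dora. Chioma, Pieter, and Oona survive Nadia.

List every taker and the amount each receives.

Nuria: ₹46,000; Yannick: ₹46,000; Ruthie: ₹46,000; Jarrah: ₹46,000; Gwendolyn: ₹46,000; Ansel: ₹46,000; Ilse: ₹69,000; Dora: ₹69,000; Chioma: ₹138,000; Pieter: ₹138,000; Oona: ₹138,000

The entire ₹828,000 passes to the descendants.
That amount (₹828,000) is divided into 6 shares of ₹138,000: Chioma, Pieter, and Oona each take ₹138,000; Yevgeni's ₹138,000 share passes to Yevgeni's issue; Ines's ₹138,000 share passes to Ines's issue; Noor's ₹138,000 share passes to Noor's issue.
Yevgeni's share (₹138,000) is divided into 3 shares of ₹46,000: Nuria, Yannick, and Ruthie each take ₹46,000.
Ines's share (₹138,000) is divided into 3 shares of ₹46,000: Jarrah, Gwendolyn, and Ansel each take ₹46,000.
Noor's share (₹138,000) is divided into 2 shares of ₹69,000: Ilse and Dora each take ₹69,000.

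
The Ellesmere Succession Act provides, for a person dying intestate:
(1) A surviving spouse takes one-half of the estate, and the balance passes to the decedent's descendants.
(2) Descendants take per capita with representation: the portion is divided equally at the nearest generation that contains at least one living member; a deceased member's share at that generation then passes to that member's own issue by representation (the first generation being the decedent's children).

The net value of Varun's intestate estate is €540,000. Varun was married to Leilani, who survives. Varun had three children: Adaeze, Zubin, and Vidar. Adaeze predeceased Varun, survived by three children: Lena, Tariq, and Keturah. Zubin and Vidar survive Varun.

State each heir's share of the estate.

Leilani: €270,000; Lena: €30,000; Tariq: €30,000; Keturah: €30,000; Zubin: €90,000; Vidar: €90,000

Leilani takes one-half of €540,000 = €270,000. The remaining €270,000 passes to the descendants.
The descendants' portion (€270,000) is divided into 3 shares of €90,000: Zubin and Vidar each take €90,000; Adaeze's €90,000 share passes to Adaeze's issue.
Adaeze's share (€90,000) is divided into 3 shares of €30,000: Lena, Tariq, and Keturah each take €30,000.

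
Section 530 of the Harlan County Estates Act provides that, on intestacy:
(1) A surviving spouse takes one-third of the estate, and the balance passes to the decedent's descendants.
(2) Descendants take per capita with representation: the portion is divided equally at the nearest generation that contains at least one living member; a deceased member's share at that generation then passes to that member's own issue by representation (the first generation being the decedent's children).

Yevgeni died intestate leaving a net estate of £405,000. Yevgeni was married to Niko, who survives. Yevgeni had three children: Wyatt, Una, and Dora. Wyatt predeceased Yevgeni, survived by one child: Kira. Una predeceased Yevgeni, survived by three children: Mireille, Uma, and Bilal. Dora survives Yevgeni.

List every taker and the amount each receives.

Niko takes one-third of £405,000 = £135,000. The remaining £270,000 passes to the descendants.
The descendants' portion (£270,000) is divided into 3 shares of £90,000: Dora takes £90,000; Wyatt's £90,000 share passes to Wyatt's issue; Una's £90,000 share passes to Una's issue.
Wyatt's share (£90,000) passes entirely to Kira.
Una's share (£90,000) is divided into 3 shares of £30,000: Mireille, Uma, and Bilal each take £30,000.

Niko: £135,000; Kira: £90,000; Mireille: £30,000; Uma: £30,000; Bilal: £30,000; Dora: £90,000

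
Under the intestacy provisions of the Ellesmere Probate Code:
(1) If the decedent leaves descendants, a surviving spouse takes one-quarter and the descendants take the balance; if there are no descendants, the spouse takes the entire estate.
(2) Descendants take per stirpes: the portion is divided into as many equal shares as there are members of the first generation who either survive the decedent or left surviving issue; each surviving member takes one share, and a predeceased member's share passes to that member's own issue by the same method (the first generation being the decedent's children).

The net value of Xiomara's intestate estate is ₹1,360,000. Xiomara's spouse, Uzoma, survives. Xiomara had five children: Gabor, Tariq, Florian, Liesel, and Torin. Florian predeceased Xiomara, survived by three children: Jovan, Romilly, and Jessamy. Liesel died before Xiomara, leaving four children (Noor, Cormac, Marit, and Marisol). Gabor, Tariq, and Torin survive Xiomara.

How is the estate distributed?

Uzoma: ₹340,000; Gabor: ₹204,000; Tariq: ₹204,000; Jovan: ₹68,000; Romilly: ₹68,000; Jessamy: ₹68,000; Noor: ₹51,000; Cormac: ₹51,000; Marit: ₹51,000; Marisol: ₹51,000; Torin: ₹204,000

Uzoma takes one-quarter of ₹1,360,000 = ₹340,000. The remaining ₹1,020,000 passes to the descendants.
The descendants' portion (₹1,020,000) is divided into 5 shares of ₹204,000: Gabor, Tariq, and Torin each take ₹204,000; Florian's ₹204,000 share passes to Florian's issue; Liesel's ₹204,000 share passes to Liesel's issue.
Florian's share (₹204,000) is divided into 3 shares of ₹68,000: Jovan, Romilly, and Jessamy each take ₹68,000.
Liesel's share (₹204,000) is divided into 4 shares of ₹51,000: Noor, Cormac, Marit, and Marisol each take ₹51,000.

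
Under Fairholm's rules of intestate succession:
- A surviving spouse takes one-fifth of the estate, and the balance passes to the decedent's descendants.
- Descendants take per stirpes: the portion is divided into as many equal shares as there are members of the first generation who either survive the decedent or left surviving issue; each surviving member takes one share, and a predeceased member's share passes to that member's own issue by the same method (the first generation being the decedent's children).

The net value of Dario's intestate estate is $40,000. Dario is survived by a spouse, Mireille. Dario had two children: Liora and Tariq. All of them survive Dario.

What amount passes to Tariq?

Tariq receives $16,000.

Mireille takes one-fifth of $40,000 = $8,000. The remaining $32,000 passes to the descendants.
The descendants' portion ($32,000) is divided into 2 shares of $16,000: Liora and Tariq each take $16,000.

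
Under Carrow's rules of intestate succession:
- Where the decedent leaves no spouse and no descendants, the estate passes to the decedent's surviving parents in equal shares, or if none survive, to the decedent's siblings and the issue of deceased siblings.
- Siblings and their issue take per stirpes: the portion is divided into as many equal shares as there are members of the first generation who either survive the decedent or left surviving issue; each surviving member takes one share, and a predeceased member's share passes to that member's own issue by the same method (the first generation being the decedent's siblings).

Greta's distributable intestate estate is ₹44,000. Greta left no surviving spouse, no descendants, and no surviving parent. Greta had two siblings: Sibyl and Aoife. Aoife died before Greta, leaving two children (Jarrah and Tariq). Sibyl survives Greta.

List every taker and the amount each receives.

The entire ₹44,000 passes to the siblings and their issue.
That amount (₹44,000) is divided into 2 shares of ₹22,000: Sibyl takes ₹22,000; Aoife's ₹22,000 share passes to Aoife's issue.
Aoife's share (₹22,000) is divided into 2 shares of ₹11,000: Jarrah and Tariq each take ₹11,000.

Sibyl: ₹22,000; Jarrah: ₹11,000; Tariq: ₹11,000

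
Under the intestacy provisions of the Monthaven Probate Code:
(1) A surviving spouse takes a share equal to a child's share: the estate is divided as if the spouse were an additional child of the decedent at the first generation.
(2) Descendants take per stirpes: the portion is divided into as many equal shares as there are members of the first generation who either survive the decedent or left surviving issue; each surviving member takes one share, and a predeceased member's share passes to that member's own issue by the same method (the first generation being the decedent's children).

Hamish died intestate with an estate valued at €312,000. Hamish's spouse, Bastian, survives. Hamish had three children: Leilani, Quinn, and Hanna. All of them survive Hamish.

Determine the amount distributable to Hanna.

Hanna receives €78,000.

The spouse counts as an additional share at the children's level, so there are 4 primary shares of €78,000. Bastian takes one such share (€78,000).
The children's combined portion (€234,000) is divided into 3 shares of €78,000: Leilani, Quinn, and Hanna each take €78,000.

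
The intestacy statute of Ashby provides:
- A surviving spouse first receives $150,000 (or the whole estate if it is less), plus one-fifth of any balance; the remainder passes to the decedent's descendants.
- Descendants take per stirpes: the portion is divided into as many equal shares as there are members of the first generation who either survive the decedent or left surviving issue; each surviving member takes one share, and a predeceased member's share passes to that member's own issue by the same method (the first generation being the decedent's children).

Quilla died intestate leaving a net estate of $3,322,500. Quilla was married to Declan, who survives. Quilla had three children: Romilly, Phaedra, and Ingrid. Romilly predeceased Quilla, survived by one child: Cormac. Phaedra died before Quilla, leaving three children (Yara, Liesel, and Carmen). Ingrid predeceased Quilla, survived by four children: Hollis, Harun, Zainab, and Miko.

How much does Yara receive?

Declan first takes $150,000, leaving a balance of $3,172,500. Declan then takes one-fifth of the balance ($634,500), for a total of $784,500. The remaining $2,538,000 passes to the descendants.
The descendants' portion ($2,538,000) is divided into 3 shares of $846,000: Romilly's $846,000 share passes to Romilly's issue; Phaedra's $846,000 share passes to Phaedra's issue; Ingrid's $846,000 share passes to Ingrid's issue.
Romilly's share ($846,000) passes entirely to Cormac.
Phaedra's share ($846,000) is divided into 3 shares of $282,000: Yara, Liesel, and Carmen each take $282,000.
Ingrid's share ($846,000) is divided into 4 shares of $211,500: Hollis, Harun, Zainab, and Miko each take $211,500.

Yara receives $282,000.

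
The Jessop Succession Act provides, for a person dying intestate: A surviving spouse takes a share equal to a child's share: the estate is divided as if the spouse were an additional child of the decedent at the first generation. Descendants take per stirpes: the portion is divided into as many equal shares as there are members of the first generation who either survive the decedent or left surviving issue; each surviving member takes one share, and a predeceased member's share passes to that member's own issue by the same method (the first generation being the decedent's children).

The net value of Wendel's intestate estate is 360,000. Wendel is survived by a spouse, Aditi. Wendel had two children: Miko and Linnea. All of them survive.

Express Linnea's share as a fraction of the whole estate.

The spouse counts as an additional share at the children's level, so there are 3 primary shares of 120,000. Aditi takes one such share (120,000).
The children's combined portion (240,000) is divided into 2 shares of 120,000: Miko and Linnea each take 120,000.

Linnea receives 1/3 of the estate.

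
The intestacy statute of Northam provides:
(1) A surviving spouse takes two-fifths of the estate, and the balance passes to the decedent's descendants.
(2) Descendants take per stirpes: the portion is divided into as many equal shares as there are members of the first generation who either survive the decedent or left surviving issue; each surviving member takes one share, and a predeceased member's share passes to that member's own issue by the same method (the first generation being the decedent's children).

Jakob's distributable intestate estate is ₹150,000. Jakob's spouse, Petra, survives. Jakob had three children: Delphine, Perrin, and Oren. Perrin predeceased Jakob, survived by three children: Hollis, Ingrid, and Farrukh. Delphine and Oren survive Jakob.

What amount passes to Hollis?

Hollis receives ₹10,000.

Petra takes two-fifths of ₹150,000 = ₹60,000. The remaining ₹90,000 passes to the descendants.
The descendants' portion (₹90,000) is divided into 3 shares of ₹30,000: Delphine and Oren each take ₹30,000; Perrin's ₹30,000 share passes to Perrin's issue.
Perrin's share (₹30,000) is divided into 3 shares of ₹10,000: Hollis, Ingrid, and Farrukh each take ₹10,000.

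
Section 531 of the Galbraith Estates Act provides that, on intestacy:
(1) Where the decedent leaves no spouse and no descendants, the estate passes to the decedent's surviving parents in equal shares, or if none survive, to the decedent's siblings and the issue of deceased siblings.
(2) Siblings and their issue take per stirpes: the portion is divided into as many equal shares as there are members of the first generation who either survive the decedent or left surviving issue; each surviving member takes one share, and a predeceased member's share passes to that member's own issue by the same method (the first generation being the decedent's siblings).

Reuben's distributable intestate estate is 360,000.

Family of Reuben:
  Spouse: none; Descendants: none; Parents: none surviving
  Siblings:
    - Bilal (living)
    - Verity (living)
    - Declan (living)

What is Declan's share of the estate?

The entire 360,000 passes to the siblings and their issue.
That amount (360,000) is divided into 3 shares of 120,000: Bilal, Verity, and Declan each take 120,000.

Declan receives 120,000.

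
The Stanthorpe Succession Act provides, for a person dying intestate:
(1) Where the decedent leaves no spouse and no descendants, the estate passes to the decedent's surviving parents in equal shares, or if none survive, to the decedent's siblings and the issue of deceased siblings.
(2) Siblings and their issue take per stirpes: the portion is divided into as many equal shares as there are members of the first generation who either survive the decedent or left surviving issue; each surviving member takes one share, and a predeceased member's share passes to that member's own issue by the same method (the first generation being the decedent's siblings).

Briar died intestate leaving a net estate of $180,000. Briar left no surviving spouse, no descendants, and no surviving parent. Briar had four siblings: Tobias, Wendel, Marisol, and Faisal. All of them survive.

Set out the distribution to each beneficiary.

Tobias: $45,000; Wendel: $45,000; Marisol: $45,000; Faisal: $45,000

The entire $180,000 passes to the siblings and their issue.
That amount ($180,000) is divided into 4 shares of $45,000: Tobias, Wendel, Marisol, and Faisal each take $45,000.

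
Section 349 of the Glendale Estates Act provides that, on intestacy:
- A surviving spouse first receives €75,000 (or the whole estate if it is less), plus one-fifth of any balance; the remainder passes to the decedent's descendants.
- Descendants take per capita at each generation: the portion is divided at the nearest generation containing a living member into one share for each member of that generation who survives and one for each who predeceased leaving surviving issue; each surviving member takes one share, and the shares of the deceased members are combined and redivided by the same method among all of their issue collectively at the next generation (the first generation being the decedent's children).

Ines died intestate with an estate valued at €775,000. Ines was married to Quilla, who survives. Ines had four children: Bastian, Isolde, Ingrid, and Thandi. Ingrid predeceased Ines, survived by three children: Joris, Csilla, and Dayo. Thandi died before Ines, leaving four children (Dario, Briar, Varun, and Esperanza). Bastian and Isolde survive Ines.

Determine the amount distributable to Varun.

Quilla first takes €75,000, leaving a balance of €700,000. Quilla then takes one-fifth of the balance (€140,000), for a total of €215,000. The remaining €560,000 passes to the descendants.
The descendants' portion (€560,000) is divided at the children's generation into 4 shares of €140,000. Bastian and Isolde each take €140,000. The 2 shares of the deceased (Ingrid and Thandi) are combined into a pool of €280,000.
That pool (€280,000) is divided at the grandchildren's generation equally among Joris, Csilla, Dayo, Dario, Briar, Varun, and Esperanza: €40,000 each.

Varun receives €40,000.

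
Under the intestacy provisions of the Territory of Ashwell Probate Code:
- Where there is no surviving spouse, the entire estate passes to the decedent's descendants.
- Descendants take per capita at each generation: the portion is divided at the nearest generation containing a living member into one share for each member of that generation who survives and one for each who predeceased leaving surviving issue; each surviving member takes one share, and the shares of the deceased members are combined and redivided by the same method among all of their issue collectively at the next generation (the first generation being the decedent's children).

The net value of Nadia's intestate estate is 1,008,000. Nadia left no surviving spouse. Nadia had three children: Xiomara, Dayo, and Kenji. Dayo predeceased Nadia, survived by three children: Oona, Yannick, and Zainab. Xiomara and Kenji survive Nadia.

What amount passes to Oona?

Oona receives 112,000.

The entire 1,008,000 passes to the descendants.
That amount (1,008,000) is divided at the children's generation into 3 shares of 336,000. Xiomara and Kenji each take 336,000. The remaining share for the deceased Dayo (336,000) is carried to the next generation.
That pool (336,000) is divided at the grandchildren's generation equally among Oona, Yannick, and Zainab: 112,000 each.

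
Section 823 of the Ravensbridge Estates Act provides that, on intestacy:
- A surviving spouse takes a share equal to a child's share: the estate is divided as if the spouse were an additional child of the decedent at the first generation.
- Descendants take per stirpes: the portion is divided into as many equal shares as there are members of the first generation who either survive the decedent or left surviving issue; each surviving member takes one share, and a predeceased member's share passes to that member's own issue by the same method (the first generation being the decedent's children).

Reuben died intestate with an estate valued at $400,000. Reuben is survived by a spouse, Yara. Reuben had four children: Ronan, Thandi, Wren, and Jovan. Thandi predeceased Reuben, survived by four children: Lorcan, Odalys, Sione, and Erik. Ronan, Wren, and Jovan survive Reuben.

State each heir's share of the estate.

Yara: $80,000; Ronan: $80,000; Lorcan: $20,000; Odalys: $20,000; Sione: $20,000; Erik: $20,000; Wren: $80,000; Jovan: $80,000

The spouse counts as an additional share at the children's level, so there are 5 primary shares of $80,000. Yara takes one such share ($80,000).
The children's combined portion ($320,000) is divided into 4 shares of $80,000: Ronan, Wren, and Jovan each take $80,000; Thandi's $80,000 share passes to Thandi's issue.
Thandi's share ($80,000) is divided into 4 shares of $20,000: Lorcan, Odalys, Sione, and Erik each take $20,000.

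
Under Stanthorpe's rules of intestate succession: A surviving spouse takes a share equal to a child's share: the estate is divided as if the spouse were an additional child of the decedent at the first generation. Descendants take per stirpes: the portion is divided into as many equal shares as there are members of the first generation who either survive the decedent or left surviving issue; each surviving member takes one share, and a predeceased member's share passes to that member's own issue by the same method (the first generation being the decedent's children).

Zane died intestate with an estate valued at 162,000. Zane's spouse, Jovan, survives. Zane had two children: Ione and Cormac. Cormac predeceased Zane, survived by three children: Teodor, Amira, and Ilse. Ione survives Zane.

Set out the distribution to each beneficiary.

Jovan: 54,000; Ione: 54,000; Teodor: 18,000; Amira: 18,000; Ilse: 18,000

The spouse counts as an additional share at the children's level, so there are 3 primary shares of 54,000. Jovan takes one such share (54,000).
The children's combined portion (108,000) is divided into 2 shares of 54,000: Ione takes 54,000; Cormac's 54,000 share passes to Cormac's issue.
Cormac's share (54,000) is divided into 3 shares of 18,000: Teodor, Amira, and Ilse each take 18,000.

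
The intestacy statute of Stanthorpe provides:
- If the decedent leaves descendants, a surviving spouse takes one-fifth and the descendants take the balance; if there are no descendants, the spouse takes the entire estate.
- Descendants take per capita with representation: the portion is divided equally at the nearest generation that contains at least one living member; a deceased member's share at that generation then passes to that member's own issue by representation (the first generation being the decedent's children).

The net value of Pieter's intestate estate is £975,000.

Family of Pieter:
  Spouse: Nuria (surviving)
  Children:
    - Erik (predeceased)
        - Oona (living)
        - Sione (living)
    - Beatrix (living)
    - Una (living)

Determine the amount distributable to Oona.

Oona receives £130,000.

Nuria takes one-fifth of £975,000 = £195,000. The remaining £780,000 passes to the descendants.
The descendants' portion (£780,000) is divided into 3 shares of £260,000: Beatrix and Una each take £260,000; Erik's £260,000 share passes to Erik's issue.
Erik's share (£260,000) is divided into 2 shares of £130,000: Oona and Sione each take £130,000.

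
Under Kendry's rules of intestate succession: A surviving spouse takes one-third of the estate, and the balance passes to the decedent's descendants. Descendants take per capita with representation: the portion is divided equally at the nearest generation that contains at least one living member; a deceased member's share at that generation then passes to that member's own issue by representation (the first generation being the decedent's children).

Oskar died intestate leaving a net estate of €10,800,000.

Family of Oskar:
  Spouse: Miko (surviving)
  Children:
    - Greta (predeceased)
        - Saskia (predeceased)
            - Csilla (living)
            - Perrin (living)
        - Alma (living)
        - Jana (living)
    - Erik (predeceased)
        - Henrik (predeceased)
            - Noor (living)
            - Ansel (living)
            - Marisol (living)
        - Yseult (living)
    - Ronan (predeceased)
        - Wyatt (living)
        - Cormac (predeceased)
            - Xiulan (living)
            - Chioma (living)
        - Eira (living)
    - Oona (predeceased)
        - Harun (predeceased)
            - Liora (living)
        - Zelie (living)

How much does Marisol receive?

Miko takes one-third of €10,800,000 = €3,600,000. The remaining €7,200,000 passes to the descendants.
No child survives, so the initial division is made at the grandchildren's generation.
The descendants' portion (€7,200,000) is divided into 10 shares of €720,000: Alma, Jana, Yseult, Wyatt, Eira, and Zelie each take €720,000; Saskia's €720,000 share passes to Saskia's issue; Henrik's €720,000 share passes to Henrik's issue; Cormac's €720,000 share passes to Cormac's issue; Harun's €720,000 share passes to Harun's issue.
Saskia's share (€720,000) is divided into 2 shares of €360,000: Csilla and Perrin each take €360,000.
Henrik's share (€720,000) is divided into 3 shares of €240,000: Noor, Ansel, and Marisol each take €240,000.
Cormac's share (€720,000) is divided into 2 shares of €360,000: Xiulan and Chioma each take €360,000.
Harun's share (€720,000) passes entirely to Liora.

Marisol receives €240,000.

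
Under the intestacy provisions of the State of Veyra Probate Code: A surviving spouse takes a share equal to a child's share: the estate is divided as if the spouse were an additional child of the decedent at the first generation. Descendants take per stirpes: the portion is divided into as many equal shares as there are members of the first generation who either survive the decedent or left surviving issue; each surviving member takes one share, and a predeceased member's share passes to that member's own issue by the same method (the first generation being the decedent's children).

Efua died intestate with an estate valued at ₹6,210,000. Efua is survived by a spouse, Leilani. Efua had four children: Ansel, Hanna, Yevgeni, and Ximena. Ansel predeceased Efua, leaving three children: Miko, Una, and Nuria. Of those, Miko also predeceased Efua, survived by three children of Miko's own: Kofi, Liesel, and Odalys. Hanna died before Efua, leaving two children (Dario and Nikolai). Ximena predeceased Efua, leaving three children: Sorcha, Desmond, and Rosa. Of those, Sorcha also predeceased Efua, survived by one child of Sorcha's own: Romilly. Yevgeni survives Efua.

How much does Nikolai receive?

The spouse counts as an additional share at the children's level, so there are 5 primary shares of ₹1,242,000. Leilani takes one such share (₹1,242,000).
The children's combined portion (₹4,968,000) is divided into 4 shares of ₹1,242,000: Yevgeni takes ₹1,242,000; Ansel's ₹1,242,000 share passes to Ansel's issue; Hanna's ₹1,242,000 share passes to Hanna's issue; Ximena's ₹1,242,000 share passes to Ximena's issue.
Ansel's share (₹1,242,000) is divided into 3 shares of ₹414,000: Una and Nuria each take ₹414,000; Miko's ₹414,000 share passes to Miko's issue.
Miko's share (₹414,000) is divided into 3 shares of ₹138,000: Kofi, Liesel, and Odalys each take ₹138,000.
Hanna's share (₹1,242,000) is divided into 2 shares of ₹621,000: Dario and Nikolai each take ₹621,000.
Ximena's share (₹1,242,000) is divided into 3 shares of ₹414,000: Desmond and Rosa each take ₹414,000; Sorcha's ₹414,000 share passes to Sorcha's issue.
Sorcha's share (₹414,000) passes entirely to Romilly.

Nikolai receives ₹621,000.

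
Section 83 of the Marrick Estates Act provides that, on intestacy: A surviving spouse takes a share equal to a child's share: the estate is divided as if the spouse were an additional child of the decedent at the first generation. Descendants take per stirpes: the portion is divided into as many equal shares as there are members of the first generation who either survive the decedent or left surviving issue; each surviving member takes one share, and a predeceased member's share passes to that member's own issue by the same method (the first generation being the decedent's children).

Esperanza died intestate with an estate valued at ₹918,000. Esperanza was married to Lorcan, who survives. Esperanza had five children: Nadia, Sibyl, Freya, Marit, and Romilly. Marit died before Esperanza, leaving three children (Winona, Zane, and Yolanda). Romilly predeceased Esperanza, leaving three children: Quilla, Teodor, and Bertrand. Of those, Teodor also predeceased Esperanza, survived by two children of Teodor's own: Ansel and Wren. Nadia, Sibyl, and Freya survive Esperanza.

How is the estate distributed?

Lorcan: ₹153,000; Nadia: ₹153,000; Sibyl: ₹153,000; Freya: ₹153,000; Winona: ₹51,000; Zane: ₹51,000; Yolanda: ₹51,000; Quilla: ₹51,000; Ansel: ₹25,500; Wren: ₹25,500; Bertrand: ₹51,000

The spouse counts as an additional share at the children's level, so there are 6 primary shares of ₹153,000. Lorcan takes one such share (₹153,000).
The children's combined portion (₹765,000) is divided into 5 shares of ₹153,000: Nadia, Sibyl, and Freya each take ₹153,000; Marit's ₹153,000 share passes to Marit's issue; Romilly's ₹153,000 share passes to Romilly's issue.
Marit's share (₹153,000) is divided into 3 shares of ₹51,000: Winona, Zane, and Yolanda each take ₹51,000.
Romilly's share (₹153,000) is divided into 3 shares of ₹51,000: Quilla and Bertrand each take ₹51,000; Teodor's ₹51,000 share passes to Teodor's issue.
Teodor's share (₹51,000) is divided into 2 shares of ₹25,500: Ansel and Wren each take ₹25,500.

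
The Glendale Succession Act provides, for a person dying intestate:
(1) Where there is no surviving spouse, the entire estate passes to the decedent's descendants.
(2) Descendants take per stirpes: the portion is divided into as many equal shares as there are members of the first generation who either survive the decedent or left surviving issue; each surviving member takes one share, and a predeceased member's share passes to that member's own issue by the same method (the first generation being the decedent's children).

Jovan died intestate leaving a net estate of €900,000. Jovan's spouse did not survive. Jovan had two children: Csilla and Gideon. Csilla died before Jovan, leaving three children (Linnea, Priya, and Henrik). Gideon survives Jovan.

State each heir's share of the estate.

Linnea: €150,000; Priya: €150,000; Henrik: €150,000; Gideon: €450,000

The entire €900,000 passes to the descendants.
That amount (€900,000) is divided into 2 shares of €450,000: Gideon takes €450,000; Csilla's €450,000 share passes to Csilla's issue.
Csilla's share (€450,000) is divided into 3 shares of €150,000: Linnea, Priya, and Henrik each take €150,000.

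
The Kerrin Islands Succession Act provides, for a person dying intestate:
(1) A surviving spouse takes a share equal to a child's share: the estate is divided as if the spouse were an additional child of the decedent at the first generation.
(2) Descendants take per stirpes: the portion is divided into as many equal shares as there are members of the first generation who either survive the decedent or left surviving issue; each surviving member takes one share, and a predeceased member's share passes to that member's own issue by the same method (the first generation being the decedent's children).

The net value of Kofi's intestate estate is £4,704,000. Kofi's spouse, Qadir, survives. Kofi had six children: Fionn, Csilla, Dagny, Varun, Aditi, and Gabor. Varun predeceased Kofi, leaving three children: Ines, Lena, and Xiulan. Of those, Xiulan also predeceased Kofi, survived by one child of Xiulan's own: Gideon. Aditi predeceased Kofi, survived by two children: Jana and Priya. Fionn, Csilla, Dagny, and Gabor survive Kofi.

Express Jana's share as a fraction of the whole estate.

Jana receives 1/14 of the estate.

The spouse counts as an additional share at the children's level, so there are 7 primary shares of £672,000. Qadir takes one such share (£672,000).
The children's combined portion (£4,032,000) is divided into 6 shares of £672,000: Fionn, Csilla, Dagny, and Gabor each take £672,000; Varun's £672,000 share passes to Varun's issue; Aditi's £672,000 share passes to Aditi's issue.
Varun's share (£672,000) is divided into 3 shares of £224,000: Ines and Lena each take £224,000; Xiulan's £224,000 share passes to Xiulan's issue.
Xiulan's share (£224,000) passes entirely to Gideon.
Aditi's share (£672,000) is divided into 2 shares of £336,000: Jana and Priya each take £336,000.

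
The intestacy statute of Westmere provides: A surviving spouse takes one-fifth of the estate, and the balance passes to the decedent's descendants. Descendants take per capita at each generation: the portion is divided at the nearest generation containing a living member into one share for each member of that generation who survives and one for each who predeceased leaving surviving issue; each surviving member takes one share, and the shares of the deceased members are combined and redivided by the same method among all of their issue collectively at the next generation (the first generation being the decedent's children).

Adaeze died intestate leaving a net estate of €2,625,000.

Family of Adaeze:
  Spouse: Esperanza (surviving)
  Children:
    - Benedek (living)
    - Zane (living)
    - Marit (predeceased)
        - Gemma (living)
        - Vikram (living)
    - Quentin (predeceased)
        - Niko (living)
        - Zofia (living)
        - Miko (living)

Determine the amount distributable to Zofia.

Esperanza takes one-fifth of €2,625,000 = €525,000. The remaining €2,100,000 passes to the descendants.
The descendants' portion (€2,100,000) is divided at the children's generation into 4 shares of €525,000. Benedek and Zane each take €525,000. The 2 shares of the deceased (Marit and Quentin) are combined into a pool of €1,050,000.
That pool (€1,050,000) is divided at the grandchildren's generation equally among Gemma, Vikram, Niko, Zofia, and Miko: €210,000 each.

Zofia receives €210,000.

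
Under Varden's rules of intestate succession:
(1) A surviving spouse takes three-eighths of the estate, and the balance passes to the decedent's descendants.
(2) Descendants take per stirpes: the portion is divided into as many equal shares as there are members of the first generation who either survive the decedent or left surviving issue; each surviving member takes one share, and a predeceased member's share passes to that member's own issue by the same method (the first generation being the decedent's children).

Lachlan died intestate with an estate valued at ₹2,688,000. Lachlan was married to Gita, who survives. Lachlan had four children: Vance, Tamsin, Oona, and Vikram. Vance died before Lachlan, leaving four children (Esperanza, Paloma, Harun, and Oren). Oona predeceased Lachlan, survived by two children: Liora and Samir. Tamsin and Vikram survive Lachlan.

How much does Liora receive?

Liora receives ₹210,000.

Gita takes three-eighths of ₹2,688,000 = ₹1,008,000. The remaining ₹1,680,000 passes to the descendants.
The descendants' portion (₹1,680,000) is divided into 4 shares of ₹420,000: Tamsin and Vikram each take ₹420,000; Vance's ₹420,000 share passes to Vance's issue; Oona's ₹420,000 share passes to Oona's issue.
Vance's share (₹420,000) is divided into 4 shares of ₹105,000: Esperanza, Paloma, Harun, and Oren each take ₹105,000.
Oona's share (₹420,000) is divided into 2 shares of ₹210,000: Liora and Samir each take ₹210,000.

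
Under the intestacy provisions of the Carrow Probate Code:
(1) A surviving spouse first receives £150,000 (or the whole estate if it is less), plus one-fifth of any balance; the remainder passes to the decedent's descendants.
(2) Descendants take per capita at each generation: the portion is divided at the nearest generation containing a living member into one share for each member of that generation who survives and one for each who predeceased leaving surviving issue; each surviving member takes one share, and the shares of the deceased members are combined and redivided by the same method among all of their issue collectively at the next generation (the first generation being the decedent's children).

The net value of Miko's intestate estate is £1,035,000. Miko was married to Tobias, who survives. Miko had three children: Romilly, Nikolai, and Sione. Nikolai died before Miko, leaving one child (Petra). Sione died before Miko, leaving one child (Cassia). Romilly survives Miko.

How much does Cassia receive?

Cassia receives £236,000.

Tobias first takes £150,000, leaving a balance of £885,000. Tobias then takes one-fifth of the balance (£177,000), for a total of £327,000. The remaining £708,000 passes to the descendants.
The descendants' portion (£708,000) is divided at the children's generation into 3 shares of £236,000. Romilly takes £236,000. The 2 shares of the deceased (Nikolai and Sione) are combined into a pool of £472,000.
That pool (£472,000) is divided at the grandchildren's generation equally among Petra and Cassia: £236,000 each.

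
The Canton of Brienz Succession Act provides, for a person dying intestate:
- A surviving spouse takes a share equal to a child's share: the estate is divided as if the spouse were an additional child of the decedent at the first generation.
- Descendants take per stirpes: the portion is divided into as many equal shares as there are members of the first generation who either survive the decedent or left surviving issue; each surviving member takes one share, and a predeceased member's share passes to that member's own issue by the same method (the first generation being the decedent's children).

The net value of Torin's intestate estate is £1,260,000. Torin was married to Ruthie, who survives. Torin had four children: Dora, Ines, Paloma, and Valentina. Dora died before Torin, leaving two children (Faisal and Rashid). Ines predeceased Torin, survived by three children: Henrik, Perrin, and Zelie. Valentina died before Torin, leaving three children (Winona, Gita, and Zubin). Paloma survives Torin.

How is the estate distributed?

The spouse counts as an additional share at the children's level, so there are 5 primary shares of £252,000. Ruthie takes one such share (£252,000).
The children's combined portion (£1,008,000) is divided into 4 shares of £252,000: Paloma takes £252,000; Dora's £252,000 share passes to Dora's issue; Ines's £252,000 share passes to Ines's issue; Valentina's £252,000 share passes to Valentina's issue.
Dora's share (£252,000) is divided into 2 shares of £126,000: Faisal and Rashid each take £126,000.
Ines's share (£252,000) is divided into 3 shares of £84,000: Henrik, Perrin, and Zelie each take £84,000.
Valentina's share (£252,000) is divided into 3 shares of £84,000: Winona, Gita, and Zubin each take £84,000.

Ruthie: £252,000; Faisal: £126,000; Rashid: £126,000; Henrik: £84,000; Perrin: £84,000; Zelie: £84,000; Paloma: £252,000; Winona: £84,000; Gita: £84,000; Zubin: £84,000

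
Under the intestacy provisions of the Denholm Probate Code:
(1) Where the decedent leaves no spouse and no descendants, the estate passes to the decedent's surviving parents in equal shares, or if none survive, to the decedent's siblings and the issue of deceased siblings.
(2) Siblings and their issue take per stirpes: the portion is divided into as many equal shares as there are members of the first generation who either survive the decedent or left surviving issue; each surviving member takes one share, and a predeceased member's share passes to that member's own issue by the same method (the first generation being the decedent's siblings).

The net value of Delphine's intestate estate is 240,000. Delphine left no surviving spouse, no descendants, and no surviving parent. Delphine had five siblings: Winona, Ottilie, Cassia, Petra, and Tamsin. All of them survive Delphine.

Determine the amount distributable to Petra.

The entire 240,000 passes to the siblings and their issue.
That amount (240,000) is divided into 5 shares of 48,000: Winona, Ottilie, Cassia, Petra, and Tamsin each take 48,000.

Petra receives 48,000.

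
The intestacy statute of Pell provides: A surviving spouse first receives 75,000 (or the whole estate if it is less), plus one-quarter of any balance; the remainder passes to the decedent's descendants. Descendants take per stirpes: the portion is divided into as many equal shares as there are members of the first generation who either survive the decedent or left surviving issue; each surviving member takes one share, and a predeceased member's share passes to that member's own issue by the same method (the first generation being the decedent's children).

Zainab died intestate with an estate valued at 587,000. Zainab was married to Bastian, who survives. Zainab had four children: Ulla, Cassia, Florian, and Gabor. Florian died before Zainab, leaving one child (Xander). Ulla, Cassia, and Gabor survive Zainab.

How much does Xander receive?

Xander receives 96,000.

Bastian first takes 75,000, leaving a balance of 512,000. Bastian then takes one-quarter of the balance (128,000), for a total of 203,000. The remaining 384,000 passes to the descendants.
The descendants' portion (384,000) is divided into 4 shares of 96,000: Ulla, Cassia, and Gabor each take 96,000; Florian's 96,000 share passes to Florian's issue.
Florian's share (96,000) passes entirely to Xander.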